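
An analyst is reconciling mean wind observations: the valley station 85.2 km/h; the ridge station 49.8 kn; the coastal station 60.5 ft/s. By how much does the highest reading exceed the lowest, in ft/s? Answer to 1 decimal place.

23.6 ft/s

the valley station: 85.2 km/h = 77.647 ft/s.
the ridge station: 49.8 kt = 84.053 ft/s.
Spread: 84.053 − 60.500 = 23.6 ft/s.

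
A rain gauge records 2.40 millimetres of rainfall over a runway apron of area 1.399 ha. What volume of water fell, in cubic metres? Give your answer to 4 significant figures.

Area: 1.399 ha = 13990 m².
1 mm over 1 m² is 1 L, so volume = 2.4 × 13990 = 33576 L = 33.58 m³.

33.58 cubic metres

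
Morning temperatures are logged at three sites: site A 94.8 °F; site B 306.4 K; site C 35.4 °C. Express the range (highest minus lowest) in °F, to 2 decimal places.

site A: 94.8 °F = 34.889 °C.
site B: 306.4 K = 33.250 °C.
Spread: 35.400 − 33.250 = 2.150 °C = 3.87 °F.

3.87 °F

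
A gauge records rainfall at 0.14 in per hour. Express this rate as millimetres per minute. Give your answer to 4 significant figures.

0.14 in/hour × 25.4 mm/in × 0.0166667 hour/minute = 0.05927 mm/minute.

0.05927 mm/minute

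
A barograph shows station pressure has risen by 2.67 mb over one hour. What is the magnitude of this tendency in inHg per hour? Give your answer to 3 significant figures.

2.67 mb / 1 h × 0.02953 inHg/mb = 0.0788 inHg/h.

0.0788 inHg per hour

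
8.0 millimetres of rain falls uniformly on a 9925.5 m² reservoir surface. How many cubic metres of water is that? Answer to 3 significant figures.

79.4 cubic metres

1 mm over 1 m² is 1 L, so volume = 8 × 9925.5 = 79404 L = 79.4 m³.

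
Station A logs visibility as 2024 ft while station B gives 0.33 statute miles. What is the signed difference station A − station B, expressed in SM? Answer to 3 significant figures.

station A: 2024 ft = 0.383333 SM.
Difference: 0.383333 − 0.330000 = 0.0533 SM.

0.0533 SM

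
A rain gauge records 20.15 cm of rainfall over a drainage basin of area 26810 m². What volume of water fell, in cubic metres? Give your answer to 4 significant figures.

Depth: 20.15 cm × 10 = 201.5 mm.
1 mm over 1 m² is 1 L, so volume = 201.5 × 26810 = 5402215 L = 5402 m³.

5402 cubic metres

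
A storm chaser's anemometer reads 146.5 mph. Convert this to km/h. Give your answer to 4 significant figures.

1 mph = 1.60934 km/h, so 146.5 × 1.60934 = 235.8 km/h.

235.8 km/h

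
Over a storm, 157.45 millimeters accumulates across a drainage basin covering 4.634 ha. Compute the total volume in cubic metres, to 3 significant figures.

Area: 4.634 ha = 46340 m².
1 mm over 1 m² is 1 L, so volume = 157.45 × 46340 = 7296233 L = 7300 m³.

7300 cubic metres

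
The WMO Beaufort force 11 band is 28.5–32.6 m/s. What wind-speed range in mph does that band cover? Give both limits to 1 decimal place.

28.5–32.6 m/s × 2.237 = 63.8–72.9 mph.

63.8 to 72.9 mph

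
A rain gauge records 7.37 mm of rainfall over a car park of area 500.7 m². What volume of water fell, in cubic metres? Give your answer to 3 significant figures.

1 mm over 1 m² is 1 L, so volume = 7.37 × 500.7 = 3690.159 L = 3.69 m³.

3.69 cubic metres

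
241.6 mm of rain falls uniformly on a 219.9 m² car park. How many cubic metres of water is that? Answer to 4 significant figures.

1 mm over 1 m² is 1 L, so volume = 241.6 × 219.9 = 53127.84 L = 53.13 m³.

53.13 cubic metres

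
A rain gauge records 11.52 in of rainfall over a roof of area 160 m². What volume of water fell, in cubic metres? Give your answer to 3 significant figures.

Depth: 11.52 in × 25.4 = 292.608 mm.
1 mm over 1 m² is 1 L, so volume = 292.608 × 160 = 46817.28 L = 46.8 m³.

46.8 cubic metres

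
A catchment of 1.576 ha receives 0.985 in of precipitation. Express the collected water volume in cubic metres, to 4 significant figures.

Depth: 0.985 in × 25.4 = 25.019 mm.
Area: 1.576 ha = 15760 m².
1 mm over 1 m² is 1 L, so volume = 25.019 × 15760 = 394299.44 L = 394.3 m³.

394.3 cubic metres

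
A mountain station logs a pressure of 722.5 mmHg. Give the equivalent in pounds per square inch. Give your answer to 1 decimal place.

1 mmHg = 0.0193368 psi, so 722.5 × 0.0193368 = 14.0 psi.

14.0 psi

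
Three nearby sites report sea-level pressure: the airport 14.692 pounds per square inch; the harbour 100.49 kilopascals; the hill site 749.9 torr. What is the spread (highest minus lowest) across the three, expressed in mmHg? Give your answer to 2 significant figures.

the airport: 14.692 psi = 759.796 mmHg.
the harbour: 100.49 kPa = 753.737 mmHg.
Spread: 759.796 − 749.900 = 9.9 mmHg.

9.9 mmHg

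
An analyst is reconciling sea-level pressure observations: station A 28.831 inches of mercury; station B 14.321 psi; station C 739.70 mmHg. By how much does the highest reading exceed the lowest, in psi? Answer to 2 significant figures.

station A: 28.831 inHg = 14.1605 psi.
station C: 739.70 mmHg = 14.3034 psi.
Spread: 14.3210 − 14.1605 = 0.16 psi.

0.16 psi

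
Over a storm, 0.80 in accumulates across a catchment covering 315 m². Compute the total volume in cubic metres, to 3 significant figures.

6.40 cubic metres

Depth: 0.80 in × 25.4 = 20.32 mm.
1 mm over 1 m² is 1 L, so volume = 20.32 × 315 = 6400.8 L = 6.40 m³.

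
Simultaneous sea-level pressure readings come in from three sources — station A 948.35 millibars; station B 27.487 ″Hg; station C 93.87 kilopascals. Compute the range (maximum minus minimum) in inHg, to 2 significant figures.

0.52 inHg

station A: 948.35 mb = 28.0048 inHg.
station C: 93.87 kPa = 27.7198 inHg.
Spread: 28.0048 − 27.4870 = 0.52 inHg.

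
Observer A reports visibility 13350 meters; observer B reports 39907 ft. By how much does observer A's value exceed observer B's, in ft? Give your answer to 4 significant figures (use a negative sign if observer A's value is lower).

3892 ft

observer A: 13350 m = 43799.21 ft.
Difference: 43799.21 − 39907.00 = 3892 ft.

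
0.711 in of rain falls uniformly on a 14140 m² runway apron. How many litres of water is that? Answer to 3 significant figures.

255000 litres

Depth: 0.711 in × 25.4 = 18.0594 mm.
1 mm over 1 m² is 1 L, so volume = 18.0594 × 14140 = 255359.92 L ≈ 255000 L.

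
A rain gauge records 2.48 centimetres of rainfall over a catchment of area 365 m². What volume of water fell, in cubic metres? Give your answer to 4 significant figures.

Depth: 2.48 cm × 10 = 24.8 mm.
1 mm over 1 m² is 1 L, so volume = 24.8 × 365 = 9052 L = 9.052 m³.

9.052 cubic metres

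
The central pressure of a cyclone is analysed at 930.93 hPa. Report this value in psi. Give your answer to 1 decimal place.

13.5 psi

1 hPa = 0.0145038 psi, so 930.93 × 0.0145038 = 13.5 psi.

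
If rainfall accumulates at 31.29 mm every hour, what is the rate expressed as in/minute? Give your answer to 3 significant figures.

0.0205 in/minute

31.29 mm/hour × 0.0393701 in/mm × 0.0166667 hour/minute = 0.0205 in/minute.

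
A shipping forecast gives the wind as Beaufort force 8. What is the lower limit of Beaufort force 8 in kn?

34 kt

Beaufort 8 (gale) spans 34–40 knots.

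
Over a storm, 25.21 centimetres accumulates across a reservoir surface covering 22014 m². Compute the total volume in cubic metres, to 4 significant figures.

5550 cubic metres

Depth: 25.21 cm × 10 = 252.1 mm.
1 mm over 1 m² is 1 L, so volume = 252.1 × 22014 = 5549729.4 L = 5550 m³.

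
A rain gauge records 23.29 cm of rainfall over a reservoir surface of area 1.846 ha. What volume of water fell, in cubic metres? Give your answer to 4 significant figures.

4299 cubic metres

Depth: 23.29 cm × 10 = 232.9 mm.
Area: 1.846 ha = 18460 m².
1 mm over 1 m² is 1 L, so volume = 232.9 × 18460 = 4299334 L = 4299 m³.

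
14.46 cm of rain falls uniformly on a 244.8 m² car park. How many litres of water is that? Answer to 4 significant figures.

35400 litres

Depth: 14.46 cm × 10 = 144.6 mm.
1 mm over 1 m² is 1 L, so volume = 144.6 × 244.8 = 35398.08 L ≈ 35400 L.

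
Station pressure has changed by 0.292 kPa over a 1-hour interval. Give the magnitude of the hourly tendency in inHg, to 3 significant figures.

0.292 kPa / 1 h × 0.2953 inHg/kPa = 0.0862 inHg/h.

0.0862 inHg per hour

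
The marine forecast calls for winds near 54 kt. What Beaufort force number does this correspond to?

Beaufort force 10

54 kt lies in the Beaufort 10 band (storm, 48–55 kt).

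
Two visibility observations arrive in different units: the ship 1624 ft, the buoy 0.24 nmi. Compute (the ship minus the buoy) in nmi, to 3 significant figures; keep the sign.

0.0273 nmi

the ship: 1624 ft = 0.267276 nmi.
Difference: 0.267276 − 0.240000 = 0.0273 nmi.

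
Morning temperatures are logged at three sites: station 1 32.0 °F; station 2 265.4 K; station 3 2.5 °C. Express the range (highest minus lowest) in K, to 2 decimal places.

10.25 K

station 1: 32.0 °F = 0.000 °C.
station 2: 265.4 K = -7.750 °C.
Spread: 2.500 − (-7.750) = 10.250 °C.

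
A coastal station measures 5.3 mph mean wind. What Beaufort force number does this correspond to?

Beaufort force 2

5.3 mph = 2.4 m/s, which is Beaufort 2 (light breeze, 1.6–3.3 m/s).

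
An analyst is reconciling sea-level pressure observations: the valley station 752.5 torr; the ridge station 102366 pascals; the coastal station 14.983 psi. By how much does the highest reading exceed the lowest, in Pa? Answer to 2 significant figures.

the valley station: 752.5 mmHg = 100325.10 Pa.
the coastal station: 14.983 psi = 103304.15 Pa.
Spread: 103304.15 − 100325.10 = 3000 Pa.

3000 Pa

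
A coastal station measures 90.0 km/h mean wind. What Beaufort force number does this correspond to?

90.0 km/h = 25.0 m/s, which is Beaufort 10 (storm, 24.5–28.4 m/s).

Beaufort force 10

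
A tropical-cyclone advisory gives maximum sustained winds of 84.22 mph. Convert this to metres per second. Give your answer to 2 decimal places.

37.65 m/s

1 mph = 0.44704 m/s, so 84.22 × 0.44704 = 37.65 m/s.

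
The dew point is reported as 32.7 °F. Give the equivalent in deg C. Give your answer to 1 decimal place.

0.4 °C

°C = (°F − 32) × 5/9 = (32.7 − 32) / 1.8 = 0.4 °C.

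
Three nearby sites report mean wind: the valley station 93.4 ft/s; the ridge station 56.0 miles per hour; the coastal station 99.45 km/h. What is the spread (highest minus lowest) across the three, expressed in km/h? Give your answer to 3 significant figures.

the valley station: 93.4 ft/s = 102.486 km/h.
the ridge station: 56.0 mph = 90.123 km/h.
Spread: 102.486 − 90.123 = 12.4 km/h.

12.4 km/h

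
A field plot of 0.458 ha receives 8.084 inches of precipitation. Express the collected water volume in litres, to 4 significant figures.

940400 litres

Depth: 8.084 in × 25.4 = 205.3336 mm.
Area: 0.458 ha = 4580 m².
1 mm over 1 m² is 1 L, so volume = 205.3336 × 4580 = 940427.89 L ≈ 940400 L.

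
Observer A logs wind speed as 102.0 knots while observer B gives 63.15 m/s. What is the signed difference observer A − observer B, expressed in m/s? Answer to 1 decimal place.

-10.7 m/s

observer A: 102.0 kt = 52.473 m/s.
Difference: 52.473 − 63.150 = -10.7 m/s.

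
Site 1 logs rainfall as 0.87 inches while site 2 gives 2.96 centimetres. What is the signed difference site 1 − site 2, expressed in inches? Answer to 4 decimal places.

site 2: 2.96 cm = 1.165354 in.
Difference: 0.870000 − 1.165354 = -0.2954 in.

-0.2954 in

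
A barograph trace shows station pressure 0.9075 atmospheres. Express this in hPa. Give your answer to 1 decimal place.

1 atm = 1013.25 hPa, so 0.9075 × 1013.25 = 919.5 hPa.

919.5 hPa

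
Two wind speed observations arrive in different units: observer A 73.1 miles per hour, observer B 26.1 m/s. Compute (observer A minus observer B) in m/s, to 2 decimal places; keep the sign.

6.58 m/s

observer A: 73.1 mph = 32.6786 m/s.
Difference: 32.6786 − 26.1000 = 6.58 m/s.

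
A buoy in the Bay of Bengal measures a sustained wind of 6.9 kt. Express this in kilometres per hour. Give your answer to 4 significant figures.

1 kt = 1.852 km/h, so 6.9 × 1.852 = 12.78 km/h.

12.78 km/h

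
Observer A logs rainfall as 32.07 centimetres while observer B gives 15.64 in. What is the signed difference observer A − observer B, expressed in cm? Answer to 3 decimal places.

observer B: 15.64 in = 39.72560 cm.
Difference: 32.07000 − 39.72560 = -7.656 cm.

-7.656 cm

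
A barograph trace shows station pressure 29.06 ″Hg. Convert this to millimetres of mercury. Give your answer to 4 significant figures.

738.1 mmHg

1 inHg = 25.4 mmHg, so 29.06 × 25.4 = 738.1 mmHg.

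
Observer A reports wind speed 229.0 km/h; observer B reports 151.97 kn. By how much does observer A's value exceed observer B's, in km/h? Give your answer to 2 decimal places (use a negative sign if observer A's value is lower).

observer B: 151.97 kt = 281.4484 km/h.
Difference: 229.0000 − 281.4484 = -52.45 km/h.

-52.45 km/h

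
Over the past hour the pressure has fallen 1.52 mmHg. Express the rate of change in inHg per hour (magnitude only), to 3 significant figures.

0.0598 inHg per hour

1.52 mmHg / 1 h × 0.0393701 inHg/mmHg = 0.0598 inHg/h.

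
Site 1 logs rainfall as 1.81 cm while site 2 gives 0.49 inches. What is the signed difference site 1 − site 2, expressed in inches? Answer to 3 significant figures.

0.223 in

site 1: 1.81 cm = 0.71260 in.
Difference: 0.71260 − 0.49000 = 0.223 in.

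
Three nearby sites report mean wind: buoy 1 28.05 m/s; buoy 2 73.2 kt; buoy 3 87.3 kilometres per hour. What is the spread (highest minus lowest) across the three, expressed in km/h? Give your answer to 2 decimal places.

48.27 km/h

buoy 1: 28.05 m/s = 100.9800 km/h.
buoy 2: 73.2 kt = 135.5664 km/h.
Spread: 135.5664 − 87.3000 = 48.27 km/h.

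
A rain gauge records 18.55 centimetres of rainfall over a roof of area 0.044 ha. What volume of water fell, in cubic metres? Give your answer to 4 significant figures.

81.62 cubic metres

Depth: 18.55 cm × 10 = 185.5 mm.
Area: 0.044 ha = 440 m².
1 mm over 1 m² is 1 L, so volume = 185.5 × 440 = 81620 L = 81.62 m³.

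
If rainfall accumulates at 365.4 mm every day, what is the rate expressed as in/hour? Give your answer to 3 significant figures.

0.599 in/hour

365.4 mm/day × 0.0393701 in/mm × 0.0416667 day/hour = 0.599 in/hour.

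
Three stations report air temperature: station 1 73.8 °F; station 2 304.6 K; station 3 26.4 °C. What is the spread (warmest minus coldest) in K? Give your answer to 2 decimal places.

station 1: 73.8 °F = 23.222 °C.
station 2: 304.6 K = 31.450 °C.
Spread: 31.450 − 23.222 = 8.228 °C.

8.23 K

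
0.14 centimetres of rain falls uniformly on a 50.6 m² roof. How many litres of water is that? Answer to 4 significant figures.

70.84 litres

Depth: 0.14 cm × 10 = 1.4 mm.
1 mm over 1 m² is 1 L, so volume = 1.4 × 50.6 = 70.84 L.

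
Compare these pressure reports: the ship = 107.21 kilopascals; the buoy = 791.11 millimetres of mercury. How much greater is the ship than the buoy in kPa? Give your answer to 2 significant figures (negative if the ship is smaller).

the buoy: 791.11 mmHg = 105.473 kPa.
Difference: 107.210 − 105.473 = 1.7 kPa.

1.7 kPa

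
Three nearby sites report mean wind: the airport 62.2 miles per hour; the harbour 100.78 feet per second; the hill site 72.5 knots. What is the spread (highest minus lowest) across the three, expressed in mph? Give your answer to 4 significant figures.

21.23 mph

the harbour: 100.78 ft/s = 68.7136 mph.
the hill site: 72.5 kt = 83.4315 mph.
Spread: 83.4315 − 62.2000 = 21.23 mph.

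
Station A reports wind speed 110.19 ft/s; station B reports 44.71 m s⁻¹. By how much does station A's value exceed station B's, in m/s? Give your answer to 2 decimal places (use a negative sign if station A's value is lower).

station A: 110.19 ft/s = 33.5859 m/s.
Difference: 33.5859 − 44.7100 = -11.12 m/s.

-11.12 m/s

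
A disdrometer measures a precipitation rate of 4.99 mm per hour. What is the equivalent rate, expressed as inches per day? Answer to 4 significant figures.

4.715 in/day

4.99 mm/hour × 0.0393701 in/mm × 24 hour/day = 4.715 in/day.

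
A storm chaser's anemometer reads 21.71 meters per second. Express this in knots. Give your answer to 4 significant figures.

1 m/s = 1.94384 kt, so 21.71 × 1.94384 = 42.20 kt.

42.20 kt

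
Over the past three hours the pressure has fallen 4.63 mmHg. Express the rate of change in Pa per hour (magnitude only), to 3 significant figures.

206 Pa per hour

4.63 mmHg / 3 h × 133.322 Pa/mmHg = 206 Pa/h.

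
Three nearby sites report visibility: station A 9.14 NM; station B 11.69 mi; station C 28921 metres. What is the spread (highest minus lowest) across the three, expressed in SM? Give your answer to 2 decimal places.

station A: 9.14 nmi = 10.5181 SM.
station C: 28921 m = 17.9707 SM.
Spread: 17.9707 − 10.5181 = 7.45 SM.

7.45 SM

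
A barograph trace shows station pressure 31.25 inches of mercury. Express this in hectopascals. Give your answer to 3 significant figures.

1 inHg = 33.8639 hPa, so 31.25 × 33.8639 = 1060 hPa.

1060 hPa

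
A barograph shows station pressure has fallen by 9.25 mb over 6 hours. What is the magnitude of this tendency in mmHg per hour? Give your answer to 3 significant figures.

1.16 mmHg per hour

9.25 mb / 6 h × 0.750062 mmHg/mb = 1.16 mmHg/h.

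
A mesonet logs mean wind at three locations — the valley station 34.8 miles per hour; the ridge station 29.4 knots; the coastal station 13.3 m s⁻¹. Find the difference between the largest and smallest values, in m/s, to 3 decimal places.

the valley station: 34.8 mph = 15.55699 m/s.
the ridge station: 29.4 kt = 15.12467 m/s.
Spread: 15.55699 − 13.30000 = 2.257 m/s.

2.257 m/s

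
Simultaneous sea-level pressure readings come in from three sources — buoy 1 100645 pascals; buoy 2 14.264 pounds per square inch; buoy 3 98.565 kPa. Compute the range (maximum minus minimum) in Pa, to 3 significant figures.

buoy 2: 14.264 psi = 98346.82 Pa.
buoy 3: 98.565 kPa = 98565.00 Pa.
Spread: 100645.00 − 98346.82 = 2300 Pa.

2300 Pa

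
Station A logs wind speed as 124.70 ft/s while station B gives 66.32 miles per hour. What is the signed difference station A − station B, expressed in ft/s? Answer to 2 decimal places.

27.43 ft/s

station B: 66.32 mph = 97.2693 ft/s.
Difference: 124.7000 − 97.2693 = 27.43 ft/s.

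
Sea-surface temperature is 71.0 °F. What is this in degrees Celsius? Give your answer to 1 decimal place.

°C = (°F − 32) × 5/9 = (71.0 − 32) / 1.8 = 21.7 °C.

21.7 °C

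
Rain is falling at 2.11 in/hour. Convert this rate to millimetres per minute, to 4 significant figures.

2.11 in/hour × 25.4 mm/in × 0.0166667 hour/minute = 0.8932 mm/minute.

0.8932 mm/minute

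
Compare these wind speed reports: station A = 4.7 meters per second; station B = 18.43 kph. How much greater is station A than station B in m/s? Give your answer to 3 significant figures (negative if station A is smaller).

station B: 18.43 km/h = 5.11944 m/s.
Difference: 4.70000 − 5.11944 = -0.419 m/s.

-0.419 m/s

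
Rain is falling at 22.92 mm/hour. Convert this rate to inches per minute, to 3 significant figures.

0.0150 in/minute

22.92 mm/hour × 0.0393701 in/mm × 0.0166667 hour/minute = 0.0150 in/minute.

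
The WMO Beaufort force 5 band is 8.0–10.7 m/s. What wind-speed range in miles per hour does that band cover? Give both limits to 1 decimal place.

8.0–10.7 m/s × 2.237 = 17.9–23.9 mph.

17.9 to 23.9 mph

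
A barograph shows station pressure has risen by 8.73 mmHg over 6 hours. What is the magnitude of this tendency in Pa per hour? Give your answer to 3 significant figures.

194 Pa per hour

8.73 mmHg / 6 h × 133.322 Pa/mmHg = 194 Pa/h.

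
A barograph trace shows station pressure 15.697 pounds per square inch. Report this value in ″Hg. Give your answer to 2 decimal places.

1 psi = 2.03602 inHg, so 15.697 × 2.03602 = 31.96 inHg.

31.96 inHg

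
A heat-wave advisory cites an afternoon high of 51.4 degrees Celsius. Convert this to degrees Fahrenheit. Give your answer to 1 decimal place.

124.5 °F

°F = °C × 9/5 + 32 = 51.4 × 1.8 + 32 = 124.5 °F.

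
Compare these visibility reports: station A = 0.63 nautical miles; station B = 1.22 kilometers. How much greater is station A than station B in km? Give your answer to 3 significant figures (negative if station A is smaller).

station A: 0.63 nmi = 1.166760 km.
Difference: 1.166760 − 1.220000 = -0.0532 km.

-0.0532 km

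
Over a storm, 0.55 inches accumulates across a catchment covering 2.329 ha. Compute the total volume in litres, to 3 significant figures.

Depth: 0.55 in × 25.4 = 13.97 mm.
Area: 2.329 ha = 23290 m².
1 mm over 1 m² is 1 L, so volume = 13.97 × 23290 = 325361.3 L ≈ 325000 L.

325000 litres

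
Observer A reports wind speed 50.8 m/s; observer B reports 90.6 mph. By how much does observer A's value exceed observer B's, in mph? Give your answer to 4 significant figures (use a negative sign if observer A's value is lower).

observer A: 50.8 m/s = 113.6364 mph.
Difference: 113.6364 − 90.6000 = 23.04 mph.

23.04 mph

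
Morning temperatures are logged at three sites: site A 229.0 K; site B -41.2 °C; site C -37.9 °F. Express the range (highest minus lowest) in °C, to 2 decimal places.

5.32 °C

site A: 229.0 K = -44.150 °C.
site C: -37.9 °F = -38.833 °C.
Spread: (-38.833) − (-44.150) = 5.317 °C.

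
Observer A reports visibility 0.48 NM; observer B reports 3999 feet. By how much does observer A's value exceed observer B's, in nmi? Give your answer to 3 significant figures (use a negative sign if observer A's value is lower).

observer B: 3999 ft = 0.65815 nmi.
Difference: 0.48000 − 0.65815 = -0.178 nmi.

-0.178 nmi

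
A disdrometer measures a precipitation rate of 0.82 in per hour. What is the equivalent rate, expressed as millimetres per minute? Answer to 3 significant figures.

0.82 in/hour × 25.4 mm/in × 0.0166667 hour/minute = 0.347 mm/minute.

0.347 mm/minute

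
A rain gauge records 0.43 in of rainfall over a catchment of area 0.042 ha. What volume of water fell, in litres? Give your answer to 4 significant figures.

Depth: 0.43 in × 25.4 = 10.922 mm.
Area: 0.042 ha = 420 m².
1 mm over 1 m² is 1 L, so volume = 10.922 × 420 = 4587.24 L ≈ 4587 L.

4587 litres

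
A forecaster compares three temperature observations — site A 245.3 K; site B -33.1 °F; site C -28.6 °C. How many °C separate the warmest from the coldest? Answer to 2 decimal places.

8.32 °C

site A: 245.3 K = -27.850 °C.
site B: -33.1 °F = -36.167 °C.
Spread: (-27.850) − (-36.167) = 8.317 °C.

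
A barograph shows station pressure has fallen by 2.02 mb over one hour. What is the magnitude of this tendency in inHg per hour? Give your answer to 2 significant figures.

2.02 mb / 1 h × 0.02953 inHg/mb = 0.060 inHg/h.

0.060 inHg per hour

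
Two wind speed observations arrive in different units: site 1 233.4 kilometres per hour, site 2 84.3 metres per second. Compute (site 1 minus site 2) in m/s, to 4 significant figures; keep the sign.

-19.47 m/s

site 1: 233.4 km/h = 64.8333 m/s.
Difference: 64.8333 − 84.3000 = -19.47 m/s.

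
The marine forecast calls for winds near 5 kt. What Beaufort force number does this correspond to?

5 kt lies in the Beaufort 2 band (light breeze, 4–6 kt).

Beaufort force 2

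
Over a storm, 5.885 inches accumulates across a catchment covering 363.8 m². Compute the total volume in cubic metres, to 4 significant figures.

54.38 cubic metres

Depth: 5.885 in × 25.4 = 149.479 mm.
1 mm over 1 m² is 1 L, so volume = 149.479 × 363.8 = 54380.46 L = 54.38 m³.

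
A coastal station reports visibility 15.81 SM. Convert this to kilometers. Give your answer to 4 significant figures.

1 SM = 1.60934 km, so 15.81 × 1.60934 = 25.44 km.

25.44 km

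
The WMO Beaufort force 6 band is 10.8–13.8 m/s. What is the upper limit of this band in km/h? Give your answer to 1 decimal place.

10.8–13.8 m/s × 3.6 = 38.9–49.7 km/h.

49.7 km/h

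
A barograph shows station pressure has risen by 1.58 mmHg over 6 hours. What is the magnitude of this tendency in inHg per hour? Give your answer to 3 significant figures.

1.58 mmHg / 6 h × 0.0393701 inHg/mmHg = 0.0104 inHg/h.

0.0104 inHg per hour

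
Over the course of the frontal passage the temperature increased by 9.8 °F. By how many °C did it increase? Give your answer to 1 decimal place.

5.4 °C

A change of 1 °C equals a change of 1.8 °F: Δ°C = 9.8 × 0.5556 = 5.4 °C.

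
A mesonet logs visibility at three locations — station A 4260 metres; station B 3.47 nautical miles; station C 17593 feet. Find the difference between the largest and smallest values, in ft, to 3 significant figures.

station A: 4260 m = 13976.38 ft.
station B: 3.47 nmi = 21084.12 ft.
Spread: 21084.12 − 13976.38 = 7110 ft.

7110 ft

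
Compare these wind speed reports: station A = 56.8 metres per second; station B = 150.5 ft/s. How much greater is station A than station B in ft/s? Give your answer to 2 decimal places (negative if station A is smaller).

35.85 ft/s

station A: 56.8 m/s = 186.3517 ft/s.
Difference: 186.3517 − 150.5000 = 35.85 ft/s.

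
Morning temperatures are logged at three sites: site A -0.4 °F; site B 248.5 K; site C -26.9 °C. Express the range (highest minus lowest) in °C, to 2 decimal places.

8.90 °C

site A: -0.4 °F = -18.000 °C.
site B: 248.5 K = -24.650 °C.
Spread: (-18.000) − (-26.900) = 8.900 °C.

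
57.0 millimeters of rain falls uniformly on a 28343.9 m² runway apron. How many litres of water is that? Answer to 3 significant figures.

1 mm over 1 m² is 1 L, so volume = 57 × 28343.9 = 1615602.3 L ≈ 1620000 L.

1620000 litres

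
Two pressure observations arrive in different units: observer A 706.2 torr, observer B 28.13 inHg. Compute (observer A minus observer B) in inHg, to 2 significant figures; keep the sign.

observer A: 706.2 mmHg = 27.8031 inHg.
Difference: 27.8031 − 28.1300 = -0.33 inHg.

-0.33 inHg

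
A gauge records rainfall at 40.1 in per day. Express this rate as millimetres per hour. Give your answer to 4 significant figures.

40.1 in/day × 25.4 mm/in × 0.0416667 day/hour = 42.44 mm/hour.

42.44 mm/hour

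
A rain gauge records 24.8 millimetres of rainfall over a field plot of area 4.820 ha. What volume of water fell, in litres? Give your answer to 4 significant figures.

1195000 litres

Area: 4.820 ha = 48200 m².
1 mm over 1 m² is 1 L, so volume = 24.8 × 48200 = 1195360 L ≈ 1195000 L.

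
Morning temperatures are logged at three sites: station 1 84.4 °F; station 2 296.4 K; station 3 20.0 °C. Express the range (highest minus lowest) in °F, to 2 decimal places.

station 1: 84.4 °F = 29.111 °C.
station 2: 296.4 K = 23.250 °C.
Spread: 29.111 − 20.000 = 9.111 °C = 16.40 °F.

16.40 °F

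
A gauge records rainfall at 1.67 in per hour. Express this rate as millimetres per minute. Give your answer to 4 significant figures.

1.67 in/hour × 25.4 mm/in × 0.0166667 hour/minute = 0.7070 mm/minute.

0.7070 mm/minute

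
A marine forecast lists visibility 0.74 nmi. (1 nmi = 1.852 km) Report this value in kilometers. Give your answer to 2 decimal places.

1 nmi = 1.852 km, so 0.74 × 1.852 = 1.37 km.

1.37 km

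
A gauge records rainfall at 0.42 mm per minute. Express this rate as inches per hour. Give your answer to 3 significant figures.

0.992 in/hour

0.42 mm/minute × 0.0393701 in/mm × 60 minute/hour = 0.992 in/hour.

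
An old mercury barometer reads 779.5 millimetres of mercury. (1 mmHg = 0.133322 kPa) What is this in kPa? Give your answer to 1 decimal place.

103.9 kPa

1 mmHg = 0.133322 kPa, so 779.5 × 0.133322 = 103.9 kPa.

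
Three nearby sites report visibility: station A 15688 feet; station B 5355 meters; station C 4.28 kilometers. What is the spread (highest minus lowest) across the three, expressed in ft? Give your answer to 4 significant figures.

station B: 5355 m = 17568.90 ft.
station C: 4.28 km = 14041.99 ft.
Spread: 17568.90 − 14041.99 = 3527 ft.

3527 ft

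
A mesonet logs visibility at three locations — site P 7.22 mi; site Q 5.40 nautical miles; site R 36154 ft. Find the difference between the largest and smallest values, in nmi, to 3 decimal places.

site P: 7.22 SM = 6.27401 nmi.
site R: 36154 ft = 5.95018 nmi.
Spread: 6.27401 − 5.40000 = 0.874 nmi.

0.874 nmi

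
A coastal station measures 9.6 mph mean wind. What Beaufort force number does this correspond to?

9.6 mph = 4.3 m/s, which is Beaufort 3 (gentle breeze, 3.4–5.4 m/s).

Beaufort force 3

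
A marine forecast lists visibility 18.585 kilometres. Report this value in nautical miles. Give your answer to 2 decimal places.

1 km = 0.539957 nmi, so 18.585 × 0.539957 = 10.04 nmi.

10.04 nmi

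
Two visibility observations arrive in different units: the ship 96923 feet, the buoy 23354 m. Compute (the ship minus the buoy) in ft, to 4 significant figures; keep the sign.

the buoy: 23354 m = 76620.73 ft.
Difference: 96923.00 − 76620.73 = 20300 ft.

20300 ft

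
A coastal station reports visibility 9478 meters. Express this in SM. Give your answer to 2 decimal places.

1 m = 0.000621371 SM, so 9478 × 0.000621371 = 5.89 SM.

5.89 SM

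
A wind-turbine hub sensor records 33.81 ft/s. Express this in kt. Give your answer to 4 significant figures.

20.03 kt

1 ft/s = 0.592484 kt, so 33.81 × 0.592484 = 20.03 kt.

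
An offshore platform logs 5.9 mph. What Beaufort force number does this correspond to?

Beaufort force 2

5.9 mph = 2.6 m/s, which is Beaufort 2 (light breeze, 1.6–3.3 m/s).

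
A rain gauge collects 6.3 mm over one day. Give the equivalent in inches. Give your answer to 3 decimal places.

1 mm = 0.0393701 in, so 6.3 × 0.0393701 = 0.248 in.

0.248 in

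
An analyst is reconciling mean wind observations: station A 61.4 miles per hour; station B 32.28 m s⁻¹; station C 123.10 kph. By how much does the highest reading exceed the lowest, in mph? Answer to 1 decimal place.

15.1 mph

station B: 32.28 m/s = 72.208 mph.
station C: 123.10 km/h = 76.491 mph.
Spread: 76.491 − 61.400 = 15.1 mph.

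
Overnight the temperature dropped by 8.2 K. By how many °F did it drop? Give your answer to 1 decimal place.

14.8 °F

A change of 1 °C equals a change of 1.8 °F: Δ°F = 8.2 × 1.8 = 14.8 °F.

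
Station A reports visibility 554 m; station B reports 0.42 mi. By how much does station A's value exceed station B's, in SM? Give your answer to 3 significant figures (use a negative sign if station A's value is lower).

-0.0758 SM

station A: 554 m = 0.344240 SM.
Difference: 0.344240 − 0.420000 = -0.0758 SM.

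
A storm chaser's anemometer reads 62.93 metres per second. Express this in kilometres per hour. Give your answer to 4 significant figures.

226.5 km/h

1 m/s = 3.6 km/h, so 62.93 × 3.6 = 226.5 km/h.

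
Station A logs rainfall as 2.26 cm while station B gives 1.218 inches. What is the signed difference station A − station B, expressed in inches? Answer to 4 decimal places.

station A: 2.26 cm = 0.889764 in.
Difference: 0.889764 − 1.218000 = -0.3282 in.

-0.3282 in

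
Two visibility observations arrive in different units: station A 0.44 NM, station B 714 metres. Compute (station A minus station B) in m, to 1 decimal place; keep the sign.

100.9 m

station A: 0.44 nmi = 814.880 m.
Difference: 814.880 − 714.000 = 100.9 m.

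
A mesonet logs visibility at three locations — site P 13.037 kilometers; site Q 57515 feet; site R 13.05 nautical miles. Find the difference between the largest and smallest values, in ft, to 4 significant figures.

site P: 13.037 km = 42772.31 ft.
site R: 13.05 nmi = 79293.31 ft.
Spread: 79293.31 − 42772.31 = 36520 ft.

36520 ft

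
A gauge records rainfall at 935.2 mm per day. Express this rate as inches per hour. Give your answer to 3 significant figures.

1.53 in/hour

935.2 mm/day × 0.0393701 in/mm × 0.0416667 day/hour = 1.53 in/hour.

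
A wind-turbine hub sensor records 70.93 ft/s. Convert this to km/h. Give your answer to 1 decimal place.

77.8 km/h

1 ft/s = 1.09728 km/h, so 70.93 × 1.09728 = 77.8 km/h.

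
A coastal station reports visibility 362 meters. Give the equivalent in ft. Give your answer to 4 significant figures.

1188 ft

1 m = 3.28084 ft, so 362 × 3.28084 = 1188 ft.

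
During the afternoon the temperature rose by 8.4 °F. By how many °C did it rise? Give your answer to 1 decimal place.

For a temperature change the 32° offset cancels: Δ°C = 8.4 × 0.5556 = 4.7 °C.

4.7 °C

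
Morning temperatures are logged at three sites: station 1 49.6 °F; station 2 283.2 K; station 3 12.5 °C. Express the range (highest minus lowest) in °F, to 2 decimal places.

station 1: 49.6 °F = 9.778 °C.
station 2: 283.2 K = 10.050 °C.
Spread: 12.500 − 9.778 = 2.722 °C = 4.90 °F.

4.90 °F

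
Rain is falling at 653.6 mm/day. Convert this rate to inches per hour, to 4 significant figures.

1.072 in/hour

653.6 mm/day × 0.0393701 in/mm × 0.0416667 day/hour = 1.072 in/hour.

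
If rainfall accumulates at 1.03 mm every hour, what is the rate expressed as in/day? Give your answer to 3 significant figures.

0.973 in/day

1.03 mm/hour × 0.0393701 in/mm × 24 hour/day = 0.973 in/day.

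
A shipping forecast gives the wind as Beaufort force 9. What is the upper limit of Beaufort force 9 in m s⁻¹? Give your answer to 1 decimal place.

Beaufort 9 (strong gale) spans 20.8–24.4 m/s.

24.4 m/s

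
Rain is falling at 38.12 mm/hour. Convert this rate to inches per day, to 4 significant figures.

38.12 mm/hour × 0.0393701 in/mm × 24 hour/day = 36.02 in/day.

36.02 in/day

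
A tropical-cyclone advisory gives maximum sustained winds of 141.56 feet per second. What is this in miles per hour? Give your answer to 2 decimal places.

1 ft/s = 0.681818 mph, so 141.56 × 0.681818 = 96.52 mph.

96.52 mph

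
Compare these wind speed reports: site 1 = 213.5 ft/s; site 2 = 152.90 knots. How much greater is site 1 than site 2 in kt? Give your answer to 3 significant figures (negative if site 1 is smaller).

-26.4 kt

site 1: 213.5 ft/s = 126.495 kt.
Difference: 126.495 − 152.900 = -26.4 kt.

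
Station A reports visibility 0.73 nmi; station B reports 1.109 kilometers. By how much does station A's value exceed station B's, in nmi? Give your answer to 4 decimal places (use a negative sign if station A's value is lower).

0.1312 nmi

station B: 1.109 km = 0.598812 nmi.
Difference: 0.730000 − 0.598812 = 0.1312 nmi.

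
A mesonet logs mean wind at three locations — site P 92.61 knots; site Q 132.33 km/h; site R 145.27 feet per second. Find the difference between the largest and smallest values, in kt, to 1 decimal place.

21.2 kt

site Q: 132.33 km/h = 71.452 kt.
site R: 145.27 ft/s = 86.070 kt.
Spread: 92.610 − 71.452 = 21.2 kt.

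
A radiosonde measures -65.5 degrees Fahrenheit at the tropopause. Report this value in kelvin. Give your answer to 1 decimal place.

First to °C: -54.17 °C.
Then to K: 219.0 K.

219.0 K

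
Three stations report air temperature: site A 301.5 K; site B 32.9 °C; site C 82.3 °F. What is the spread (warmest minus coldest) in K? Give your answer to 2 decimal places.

4.96 K

site A: 301.5 K = 28.350 °C.
site C: 82.3 °F = 27.944 °C.
Spread: 32.900 − 27.944 = 4.956 °C.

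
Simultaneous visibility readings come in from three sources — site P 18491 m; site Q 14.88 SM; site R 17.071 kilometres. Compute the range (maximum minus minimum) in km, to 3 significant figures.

site P: 18491 m = 18.4910 km.
site Q: 14.88 SM = 23.9470 km.
Spread: 23.9470 − 17.0710 = 6.88 km.

6.88 km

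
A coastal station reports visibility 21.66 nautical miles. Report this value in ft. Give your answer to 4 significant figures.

131600 ft

1 nmi = 6076.12 ft, so 21.66 × 6076.12 = 131600 ft.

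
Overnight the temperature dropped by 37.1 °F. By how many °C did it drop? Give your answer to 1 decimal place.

For a temperature change the 32° offset cancels: Δ°C = 37.1 × 0.5556 = 20.6 °C.

20.6 °C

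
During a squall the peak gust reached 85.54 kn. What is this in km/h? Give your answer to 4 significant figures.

158.4 km/h

1 kt = 1.852 km/h, so 85.54 × 1.852 = 158.4 km/h.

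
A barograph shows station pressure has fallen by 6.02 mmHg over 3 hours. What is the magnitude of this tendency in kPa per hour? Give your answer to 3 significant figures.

6.02 mmHg / 3 h × 0.133322 kPa/mmHg = 0.268 kPa/h.

0.268 kPa per hour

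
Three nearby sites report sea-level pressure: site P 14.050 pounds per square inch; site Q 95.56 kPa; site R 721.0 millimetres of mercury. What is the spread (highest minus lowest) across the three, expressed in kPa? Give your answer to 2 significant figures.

1.3 kPa

site P: 14.050 psi = 96.871 kPa.
site R: 721.0 mmHg = 96.125 kPa.
Spread: 96.871 − 95.560 = 1.3 kPa.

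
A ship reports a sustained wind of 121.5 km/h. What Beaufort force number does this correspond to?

121.5 km/h = 33.8 m/s, which is Beaufort 12 (hurricane force, ≥32.7 m/s).

Beaufort force 12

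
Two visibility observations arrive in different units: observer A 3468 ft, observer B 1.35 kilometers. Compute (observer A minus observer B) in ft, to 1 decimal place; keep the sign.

-961.1 ft

observer B: 1.35 km = 4429.134 ft.
Difference: 3468.000 − 4429.134 = -961.1 ft.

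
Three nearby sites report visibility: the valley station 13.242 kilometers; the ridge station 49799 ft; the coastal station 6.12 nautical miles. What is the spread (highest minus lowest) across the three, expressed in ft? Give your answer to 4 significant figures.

the valley station: 13.242 km = 43444.88 ft.
the coastal station: 6.12 nmi = 37185.83 ft.
Spread: 49799.00 − 37185.83 = 12610 ft.

12610 ft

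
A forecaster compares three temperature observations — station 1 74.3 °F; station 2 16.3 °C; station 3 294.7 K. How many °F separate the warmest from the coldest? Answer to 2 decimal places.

12.96 °F

station 1: 74.3 °F = 23.500 °C.
station 3: 294.7 K = 21.550 °C.
Spread: 23.500 − 16.300 = 7.200 °C = 12.96 °F.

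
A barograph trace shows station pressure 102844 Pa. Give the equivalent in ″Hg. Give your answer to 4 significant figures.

1 Pa = 0.0002953 inHg, so 102844 × 0.0002953 = 30.37 inHg.

30.37 inHg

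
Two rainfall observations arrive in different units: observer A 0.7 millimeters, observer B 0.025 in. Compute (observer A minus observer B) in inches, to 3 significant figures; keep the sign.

0.00256 in

observer A: 0.7 mm = 0.0275591 in.
Difference: 0.0275591 − 0.0250000 = 0.00256 in.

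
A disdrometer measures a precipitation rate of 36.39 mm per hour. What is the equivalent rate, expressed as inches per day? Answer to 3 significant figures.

36.39 mm/hour × 0.0393701 in/mm × 24 hour/day = 34.4 in/day.

34.4 in/day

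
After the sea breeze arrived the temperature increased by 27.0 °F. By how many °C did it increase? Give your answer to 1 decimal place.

15.0 °C

Converting a difference, only the 9/5 scale factor applies: Δ°C = 27.0 × 0.5556 = 15.0 °C.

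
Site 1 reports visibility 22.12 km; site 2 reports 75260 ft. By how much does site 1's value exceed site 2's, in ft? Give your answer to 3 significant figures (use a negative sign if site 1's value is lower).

-2690 ft

site 1: 22.12 km = 72572.18 ft.
Difference: 72572.18 − 75260.00 = -2690 ft.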